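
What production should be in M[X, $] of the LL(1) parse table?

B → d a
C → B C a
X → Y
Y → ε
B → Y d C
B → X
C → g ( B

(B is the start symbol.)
X → Y

To find M[X, $], we find productions for X where $ is in the predict set (PREDICT(N → α) = (FIRST(α) \ {ε}) ∪ (FOLLOW(N) if α ⇒* ε)).

Relevant sets:
  FIRST(Y) = { ε }
  FOLLOW(X) = { $, 'a', 'd', 'g' }

X → Y: PREDICT = { $, 'a', 'd', 'g' }
  $ is in predict set, so this production goes in M[X, $]

M[X, $] = X → Y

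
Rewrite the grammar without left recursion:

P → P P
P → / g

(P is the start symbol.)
P → / g P'
P' → P P'
P' → ε

P is directly left-recursive. The standard transformation for
  A → A α₁ | ... | A α_m | β₁ | ... | β_n
is
  A  → β₁ A' | ... | β_n A'
  A' → α₁ A' | ... | α_m A' | ε

P → / g becomes P → / g P'
P → P P becomes P' → P P'
Add P' → ε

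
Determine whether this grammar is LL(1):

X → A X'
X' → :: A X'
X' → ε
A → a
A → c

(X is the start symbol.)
Yes, the grammar is LL(1).

A grammar is LL(1) if for each non-terminal N with multiple productions, the predict sets of those productions are pairwise disjoint, where PREDICT(N → α) = (FIRST(α) \ {ε}) ∪ (FOLLOW(N) if α ⇒* ε).

Relevant sets:
  FOLLOW(X') = { $ }

For X':
  PREDICT(X' → :: A X') = { '::' }
  PREDICT(X' → ε) = { $ }
For A:
  PREDICT(A → a) = { 'a' }
  PREDICT(A → c) = { 'c' }
X has a single production, so nothing to check there.

All predict sets are disjoint. The grammar IS LL(1).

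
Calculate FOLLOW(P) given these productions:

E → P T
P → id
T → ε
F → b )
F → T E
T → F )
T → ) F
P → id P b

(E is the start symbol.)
In E → P T: P is followed by T, add FIRST(T) \ {ε} = { ')', 'b', 'id' }
  T is nullable, so also add FOLLOW(E)
In P → id P b: P is followed by b, add FIRST(b) \ {ε} = { 'b' }

The FOLLOW sets referred to above (computed the same way, to a fixed point):
  FOLLOW(E) = { $, ')', 'id' }

Taking the union: FOLLOW(P) = { $, ')', 'b', 'id' }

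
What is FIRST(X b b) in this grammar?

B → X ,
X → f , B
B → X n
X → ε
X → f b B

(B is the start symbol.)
{ 'b', 'f' }

FIRST sets of the non-terminals involved (from the grammar, by fixed-point iteration):
  FIRST(X) = { 'f', ε }

To compute FIRST(X b b), process the symbols left to right:
Symbol X is a non-terminal. Add FIRST(X) \ {ε} = { 'f' }
X is nullable (ε ∈ FIRST(X)), continue to the next symbol.
Symbol b is a terminal. Add 'b' and stop.
FIRST(X b b) = { 'b', 'f' }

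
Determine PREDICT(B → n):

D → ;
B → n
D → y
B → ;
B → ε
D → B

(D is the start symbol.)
PREDICT(B → n) = (FIRST(RHS) \ {ε}) ∪ (FOLLOW(B) if ε ∈ FIRST(RHS), i.e. RHS ⇒* ε)
FIRST(n) = { 'n' }
ε ∉ FIRST(n), so FOLLOW(B) is not added.
PREDICT(B → n) = { 'n' }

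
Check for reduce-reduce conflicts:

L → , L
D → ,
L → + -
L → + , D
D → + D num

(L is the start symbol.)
A reduce-reduce conflict occurs when an LR(0) state has two complete items [A → α .] and [B → β .] — both call for a reduction, and with no lookahead the parser cannot choose between them.

Augment with L' → L and build the canonical LR(0) collection (I0 = CLOSURE({[L' → . L]}), then GOTO on every symbol after a dot until no new states appear). It has 12 states:
  I0: { [L → . + , D], [L → . + -], [L → . , L], [L' → . L] }  — shift
  I1: { [L → + . , D], [L → + . -] }  — shift
  I2: { [L → , . L], [L → . + , D], [L → . + -], [L → . , L] }  — shift
  I3: { [L' → L .] }  — accept
  I4: { [L → , L .] }  — reduce
  I5: { [D → . + D num], [D → . ,], [L → + , . D] }  — shift
  I6: { [L → + - .] }  — reduce
  I7: { [D → + . D num], [D → . + D num], [D → . ,] }  — shift
  I8: { [D → , .] }  — reduce
  I9: { [L → + , D .] }  — reduce
  I10: { [D → + D . num] }  — shift
  I11: { [D → + D num .] }  — reduce

No state contains more than one complete item.

Answer: No reduce-reduce conflicts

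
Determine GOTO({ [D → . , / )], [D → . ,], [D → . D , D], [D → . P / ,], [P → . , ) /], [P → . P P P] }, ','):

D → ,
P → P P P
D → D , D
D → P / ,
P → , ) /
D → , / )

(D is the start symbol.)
GOTO(I, ',') = CLOSURE({ [A → αX.β] : [A → α.Xβ] ∈ I, X = ',' })

Items with dot before ',', with the dot advanced:
  [D → . ,] → [D → , .]
  [D → . , / )] → [D → , . / )]
  [P → . , ) /] → [P → , . ) /]
Closure adds nothing (no advanced item has the dot before a non-terminal).

GOTO = { [D → , . / )], [D → , .], [P → , . ) /] }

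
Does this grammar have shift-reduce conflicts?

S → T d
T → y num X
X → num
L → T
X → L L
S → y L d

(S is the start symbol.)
Augment with S' → S and build the canonical LR(0) collection (I0 = CLOSURE({[S' → . S]}), then GOTO on every symbol after a dot until no new states appear). It has 14 states:
  I0: { [S → . T d], [S → . y L d], [S' → . S], [T → . y num X] }  — shift
  I1: { [S' → S .] }  — accept
  I2: { [S → T . d] }  — shift
  I3: { [L → . T], [S → y . L d], [T → . y num X], [T → y . num X] }  — shift
  I4: { [S → y L . d] }  — shift
  I5: { [L → T .] }  — reduce
  I6: { [L → . T], [T → . y num X], [T → y num . X], [X → . L L], [X → . num] }  — shift
  I7: { [T → y . num X] }  — shift
  I8: { [L → . T], [T → . y num X], [X → L . L] }  — shift
  I9: { [T → y num X .] }  — reduce
  I10: { [X → num .] }  — reduce
  I11: { [X → L L .] }  — reduce
  I12: { [S → y L d .] }  — reduce
  I13: { [S → T d .] }  — reduce

No state contains both a complete item and a shift item.

Answer: No shift-reduce conflicts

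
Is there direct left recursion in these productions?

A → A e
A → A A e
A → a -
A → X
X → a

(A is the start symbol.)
Yes, A is left-recursive

A → A e: LEFT RECURSIVE (starts with A)
A → A A e: LEFT RECURSIVE (starts with A)
A → a -: starts with a
A → X: starts with X
X → a: starts with a

The grammar has direct left recursion on: A.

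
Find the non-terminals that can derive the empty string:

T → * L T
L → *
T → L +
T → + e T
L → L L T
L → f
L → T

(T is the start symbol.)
A non-terminal is nullable if it can derive ε (the empty string): either it has an ε-production, or it has a production whose right-hand side consists entirely of nullable non-terminals.

There are no ε-productions, so no non-terminal can derive ε.
No non-terminals are nullable.

Answer: None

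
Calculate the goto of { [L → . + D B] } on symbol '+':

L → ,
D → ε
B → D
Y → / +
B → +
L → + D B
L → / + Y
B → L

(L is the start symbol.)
GOTO(I, '+') = CLOSURE({ [A → αX.β] : [A → α.Xβ] ∈ I, X = '+' })

Items with dot before '+', with the dot advanced:
  [L → . + D B] → [L → + . D B]
Closure of the advanced items:
  [L → + . D B] has the dot before D: add [D → .]

GOTO = { [D → .], [L → + . D B] }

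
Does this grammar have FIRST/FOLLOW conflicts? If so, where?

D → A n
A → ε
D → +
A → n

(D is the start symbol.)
A FIRST/FOLLOW conflict occurs when a non-terminal N has a nullable alternative N → β (β ⇒* ε) and another alternative N → α with FIRST(α) ∩ FOLLOW(N) ≠ ∅: on such a lookahead the parser cannot decide between expanding α and letting N vanish via β.

Nullable non-terminals: A.

A: nullable alternative(s) A → ε; FOLLOW(A) = { 'n' }
  A → ε: FIRST \ {ε} = { } — this is the only nullable alternative, skip
  A → n: FIRST \ {ε} = { 'n' } — overlaps FOLLOW(A) on { 'n' }: CONFLICT

D has no nullable alternative, so no FIRST/FOLLOW check is needed there.

So the grammar has 1 FIRST/FOLLOW conflict (marked CONFLICT above).

Answer: Yes. A → n with FOLLOW(A) on { 'n' }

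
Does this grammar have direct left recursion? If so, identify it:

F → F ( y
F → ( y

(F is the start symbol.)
Yes, F is left-recursive

Direct left recursion occurs when N → N α for some non-terminal N (the right-hand side begins with the left-hand side itself).

F → F ( y: LEFT RECURSIVE (starts with F)
F → ( y: starts with '('

The grammar has direct left recursion on: F.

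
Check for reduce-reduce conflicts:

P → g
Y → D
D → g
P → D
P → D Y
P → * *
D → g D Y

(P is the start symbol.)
Yes — I4: [D → g .] vs [P → g .]

Augment with P' → P and build the canonical LR(0) collection (I0 = CLOSURE({[P' → . P]}), then GOTO on every symbol after a dot until no new states appear). It has 11 states:
  I0: { [D → . g D Y], [D → . g], [P → . * *], [P → . D Y], [P → . D], [P → . g], [P' → . P] }  — shift
  I1: { [P → * . *] }  — shift
  I2: { [D → . g D Y], [D → . g], [P → D . Y], [P → D .], [Y → . D] }  — shift, reduce
  I3: { [P' → P .] }  — accept
  I4: { [D → . g D Y], [D → . g], [D → g . D Y], [D → g .], [P → g .] }  — shift, 2 reduces
  I5: { [D → . g D Y], [D → . g], [D → g D . Y], [Y → . D] }  — shift
  I6: { [D → . g D Y], [D → . g], [D → g . D Y], [D → g .] }  — shift, reduce
  I7: { [Y → D .] }  — reduce
  I8: { [D → g D Y .] }  — reduce
  I9: { [P → D Y .] }  — reduce
  I10: { [P → * * .] }  — reduce

I4 contains complete items [D → g .], [P → g .] — reduce-reduce conflict.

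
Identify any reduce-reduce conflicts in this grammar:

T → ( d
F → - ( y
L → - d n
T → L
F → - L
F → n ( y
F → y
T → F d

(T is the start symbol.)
Augment with T' → T and build the canonical LR(0) collection (I0 = CLOSURE({[T' → . T]}), then GOTO on every symbol after a dot until no new states appear). It has 18 states:
  I0: { [F → . - ( y], [F → . - L], [F → . n ( y], [F → . y], [L → . - d n], [T → . ( d], [T → . F d], [T → . L], [T' → . T] }  — shift
  I1: { [T → ( . d] }  — shift
  I2: { [F → - . ( y], [F → - . L], [L → - . d n], [L → . - d n] }  — shift
  I3: { [T → F . d] }  — shift
  I4: { [T → L .] }  — reduce
  I5: { [T' → T .] }  — accept
  I6: { [F → n . ( y] }  — shift
  I7: { [F → y .] }  — reduce
  I8: { [F → n ( . y] }  — shift
  I9: { [F → n ( y .] }  — reduce
  I10: { [T → F d .] }  — reduce
  I11: { [F → - ( . y] }  — shift
  I12: { [L → - . d n] }  — shift
  I13: { [F → - L .] }  — reduce
  I14: { [L → - d . n] }  — shift
  I15: { [L → - d n .] }  — reduce
  I16: { [F → - ( y .] }  — reduce
  I17: { [T → ( d .] }  — reduce

No state contains more than one complete item.

Answer: No reduce-reduce conflicts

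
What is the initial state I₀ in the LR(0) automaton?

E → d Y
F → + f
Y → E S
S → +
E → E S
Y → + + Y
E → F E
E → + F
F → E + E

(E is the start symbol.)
{ [E → . + F], [E → . E S], [E → . F E], [E → . d Y], [E' → . E], [F → . + f], [F → . E + E] }

First, augment the grammar with E' → E
I₀ = CLOSURE({ [E' → . E] }):
  [E' → . E] has the dot before E: add [E → . d Y], [E → . E S], [E → . F E], [E → . + F]
  [E → . F E] has the dot before F: add [F → . + f], [F → . E + E]
No further items can be added.

I₀ = { [E → . + F], [E → . E S], [E → . F E], [E → . d Y], [E' → . E], [F → . + f], [F → . E + E] }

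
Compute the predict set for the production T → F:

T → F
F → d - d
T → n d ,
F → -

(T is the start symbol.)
{ '-', 'd' }

PREDICT(T → F) = (FIRST(RHS) \ {ε}) ∪ (FOLLOW(T) if ε ∈ FIRST(RHS), i.e. RHS ⇒* ε)
FIRST(F) = { '-', 'd' }
FIRST(F) = { '-', 'd' }
ε ∉ FIRST(F), so FOLLOW(T) is not added.
PREDICT(T → F) = { '-', 'd' }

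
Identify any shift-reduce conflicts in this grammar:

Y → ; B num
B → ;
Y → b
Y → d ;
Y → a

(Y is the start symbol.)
No shift-reduce conflicts

Augment with Y' → Y and build the canonical LR(0) collection (I0 = CLOSURE({[Y' → . Y]}), then GOTO on every symbol after a dot until no new states appear). It has 10 states:
  I0: { [Y → . ; B num], [Y → . a], [Y → . b], [Y → . d ;], [Y' → . Y] }  — shift
  I1: { [B → . ;], [Y → ; . B num] }  — shift
  I2: { [Y' → Y .] }  — accept
  I3: { [Y → a .] }  — reduce
  I4: { [Y → b .] }  — reduce
  I5: { [Y → d . ;] }  — shift
  I6: { [Y → d ; .] }  — reduce
  I7: { [B → ; .] }  — reduce
  I8: { [Y → ; B . num] }  — shift
  I9: { [Y → ; B num .] }  — reduce

No state contains both a complete item and a shift item.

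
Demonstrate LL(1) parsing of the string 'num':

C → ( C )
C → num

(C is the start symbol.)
LL(1) parsing maintains a stack (initially the start symbol over $) and the input. At each step: if the stack top is a terminal, match it against the current input token; if it is a non-terminal N, replace it with the RHS of M[N, lookahead] (the unique production whose predict set contains the lookahead).

Stack is shown with the top on the left.

Stack  Input  Action
--------------------
C $    num $  output C → num
num $  num $  match 'num'
$      $      accept

The string is accepted.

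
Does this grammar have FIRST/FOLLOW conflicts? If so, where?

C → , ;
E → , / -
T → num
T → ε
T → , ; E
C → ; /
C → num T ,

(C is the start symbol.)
A FIRST/FOLLOW conflict occurs when a non-terminal N has a nullable alternative N → β (β ⇒* ε) and another alternative N → α with FIRST(α) ∩ FOLLOW(N) ≠ ∅: on such a lookahead the parser cannot decide between expanding α and letting N vanish via β.

Nullable non-terminals: T.

T: nullable alternative(s) T → ε; FOLLOW(T) = { ',' }
  T → num: FIRST \ {ε} = { 'num' } — disjoint from FOLLOW(T)
  T → ε: FIRST \ {ε} = { } — this is the only nullable alternative, skip
  T → , ; E: FIRST \ {ε} = { ',' } — overlaps FOLLOW(T) on { ',' }: CONFLICT

C, E have no nullable alternative, so no FIRST/FOLLOW check is needed there.

So the grammar has 1 FIRST/FOLLOW conflict (marked CONFLICT above).

Answer: Yes. T → ',' ';' E with FOLLOW(T) on { ',' }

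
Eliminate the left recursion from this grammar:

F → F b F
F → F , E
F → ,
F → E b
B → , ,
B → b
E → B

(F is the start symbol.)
F is directly left-recursive. The standard transformation for
  A → A α₁ | ... | A α_m | β₁ | ... | β_n
is
  A  → β₁ A' | ... | β_n A'
  A' → α₁ A' | ... | α_m A' | ε

F → , becomes F → , F'
F → E b becomes F → E b F'
F → F b F becomes F' → b F F'
F → F , E becomes F' → , E F'
Add F' → ε

Productions for other non-terminals are unchanged:
  B → , ,
  B → b
  E → B

Resulting grammar:
F → , F'
F → E b F'
F' → b F F'
F' → , E F'
F' → ε
B → , ,
B → b
E → B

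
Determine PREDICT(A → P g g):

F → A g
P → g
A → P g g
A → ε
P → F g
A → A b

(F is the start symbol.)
{ 'b', 'g' }

PREDICT(A → P g g) = (FIRST(RHS) \ {ε}) ∪ (FOLLOW(A) if ε ∈ FIRST(RHS), i.e. RHS ⇒* ε)
FIRST(P) = { 'b', 'g' }
FIRST(P g g) = { 'b', 'g' }
ε ∉ FIRST(P g g), so FOLLOW(A) is not added.
PREDICT(A → P g g) = { 'b', 'g' }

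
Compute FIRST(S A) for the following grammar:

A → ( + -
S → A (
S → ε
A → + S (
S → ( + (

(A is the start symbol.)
{ '(', '+' }

FIRST sets of the non-terminals involved (from the grammar, by fixed-point iteration):
  FIRST(S) = { '(', '+', ε }
  FIRST(A) = { '(', '+' }

To compute FIRST(S A), process the symbols left to right:
Symbol S is a non-terminal. Add FIRST(S) \ {ε} = { '(', '+' }
S is nullable (ε ∈ FIRST(S)), continue to the next symbol.
Symbol A is a non-terminal. Add FIRST(A) \ {ε} = { '(', '+' }
A is not nullable (ε ∉ FIRST(A)), so stop here.
FIRST(S A) = { '(', '+' }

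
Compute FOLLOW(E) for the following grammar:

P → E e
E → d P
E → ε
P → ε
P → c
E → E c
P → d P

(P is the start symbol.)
In P → E e: E is followed by e, add FIRST(e) \ {ε} = { 'e' }
In E → E c: E is followed by c, add FIRST(c) \ {ε} = { 'c' }

Taking the union: FOLLOW(E) = { 'c', 'e' }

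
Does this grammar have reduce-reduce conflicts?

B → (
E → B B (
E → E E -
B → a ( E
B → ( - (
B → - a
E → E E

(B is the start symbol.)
A reduce-reduce conflict occurs when an LR(0) state has two complete items [A → α .] and [B → β .] — both call for a reduction, and with no lookahead the parser cannot choose between them.

Augment with B' → B and build the canonical LR(0) collection (I0 = CLOSURE({[B' → . B]}), then GOTO on every symbol after a dot until no new states appear). It has 15 states:
  I0: { [B → . ( - (], [B → . (], [B → . - a], [B → . a ( E], [B' → . B] }  — shift
  I1: { [B → ( . - (], [B → ( .] }  — shift, reduce
  I2: { [B → - . a] }  — shift
  I3: { [B' → B .] }  — accept
  I4: { [B → a . ( E] }  — shift
  I5: { [B → . ( - (], [B → . (], [B → . - a], [B → . a ( E], [B → a ( . E], [E → . B B (], [E → . E E -], [E → . E E] }  — shift
  I6: { [B → . ( - (], [B → . (], [B → . - a], [B → . a ( E], [E → B . B (] }  — shift
  I7: { [B → . ( - (], [B → . (], [B → . - a], [B → . a ( E], [B → a ( E .], [E → . B B (], [E → . E E -], [E → . E E], [E → E . E -], [E → E . E] }  — shift, reduce
  I8: { [B → . ( - (], [B → . (], [B → . - a], [B → . a ( E], [E → . B B (], [E → . E E -], [E → . E E], [E → E . E -], [E → E . E], [E → E E . -], [E → E E .] }  — shift, reduce
  I9: { [B → - . a], [E → E E - .] }  — shift, reduce
  I10: { [B → - a .] }  — reduce
  I11: { [E → B B . (] }  — shift
  I12: { [E → B B ( .] }  — reduce
  I13: { [B → ( - . (] }  — shift
  I14: { [B → ( - ( .] }  — reduce

No state contains more than one complete item.

Answer: No reduce-reduce conflicts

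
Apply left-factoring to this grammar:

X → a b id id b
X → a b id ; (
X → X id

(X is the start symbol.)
X → a b id X'
X' → id b
X' → ; (
X → X id

Left-factoring transforms A → αβ₁ | αβ₂ into A → αA' and A' → β₁ | β₂
(α is the longest common prefix among the alternatives). Repeat until
no nonterminal has two alternatives with a common prefix.

Round 1: X has alternatives sharing prefix 'a b id'. Introduce X': X → a b id X'
  Add: X' → id b
  Add: X' → ; (

No remaining common prefixes — done.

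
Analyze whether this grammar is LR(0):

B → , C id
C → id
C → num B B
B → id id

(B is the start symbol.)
A grammar is LR(0) if no state in the canonical LR(0) collection has:
  - both a shift item (dot before a terminal) and a complete item (shift-reduce conflict), or
  - two or more complete items (reduce-reduce conflict; the accept item [B' → B .] counts as a complete item here).

Augment with B' → B and build the canonical LR(0) collection (I0 = CLOSURE({[B' → . B]}), then GOTO on every symbol after a dot until no new states appear). It has 11 states:
  I0: { [B → . , C id], [B → . id id], [B' → . B] }  — shift
  I1: { [B → , . C id], [C → . id], [C → . num B B] }  — shift
  I2: { [B' → B .] }  — accept
  I3: { [B → id . id] }  — shift
  I4: { [B → id id .] }  — reduce
  I5: { [B → , C . id] }  — shift
  I6: { [C → id .] }  — reduce
  I7: { [B → . , C id], [B → . id id], [C → num . B B] }  — shift
  I8: { [B → . , C id], [B → . id id], [C → num B . B] }  — shift
  I9: { [C → num B B .] }  — reduce
  I10: { [B → , C id .] }  — reduce

Every state is either a pure shift/goto state or contains exactly one complete item and nothing to shift — no conflicts. The grammar is LR(0).

Answer: Yes, the grammar is LR(0)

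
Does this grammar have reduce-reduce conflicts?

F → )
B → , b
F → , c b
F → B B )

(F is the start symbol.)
No reduce-reduce conflicts

Augment with F' → F and build the canonical LR(0) collection (I0 = CLOSURE({[F' → . F]}), then GOTO on every symbol after a dot until no new states appear). It has 11 states:
  I0: { [B → . , b], [F → . )], [F → . , c b], [F → . B B )], [F' → . F] }  — shift
  I1: { [F → ) .] }  — reduce
  I2: { [B → , . b], [F → , . c b] }  — shift
  I3: { [B → . , b], [F → B . B )] }  — shift
  I4: { [F' → F .] }  — accept
  I5: { [B → , . b] }  — shift
  I6: { [F → B B . )] }  — shift
  I7: { [F → B B ) .] }  — reduce
  I8: { [B → , b .] }  — reduce
  I9: { [F → , c . b] }  — shift
  I10: { [F → , c b .] }  — reduce

No state contains more than one complete item.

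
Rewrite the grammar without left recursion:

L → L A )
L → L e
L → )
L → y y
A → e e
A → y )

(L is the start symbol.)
L → ) L'
L → y y L'
L' → A ) L'
L' → e L'
L' → ε
A → e e
A → y )

L is directly left-recursive. The standard transformation for
  A → A α₁ | ... | A α_m | β₁ | ... | β_n
is
  A  → β₁ A' | ... | β_n A'
  A' → α₁ A' | ... | α_m A' | ε

L → ) becomes L → ) L'
L → y y becomes L → y y L'
L → L A ) becomes L' → A ) L'
L → L e becomes L' → e L'
Add L' → ε

Productions for other non-terminals are unchanged:
  A → e e
  A → y )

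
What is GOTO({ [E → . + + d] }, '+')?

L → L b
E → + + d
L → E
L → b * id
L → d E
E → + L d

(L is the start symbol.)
GOTO(I, '+') = CLOSURE({ [A → αX.β] : [A → α.Xβ] ∈ I, X = '+' })

Items with dot before '+', with the dot advanced:
  [E → . + + d] → [E → + . + d]
Closure adds nothing (no advanced item has the dot before a non-terminal).

GOTO = { [E → + . + d] }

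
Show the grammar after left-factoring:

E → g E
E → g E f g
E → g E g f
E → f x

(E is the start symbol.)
Left-factoring transforms A → αβ₁ | αβ₂ into A → αA' and A' → β₁ | β₂
(α is the longest common prefix among the alternatives). Repeat until
no nonterminal has two alternatives with a common prefix.

Round 1: E has alternatives sharing prefix 'g E'. Introduce E': E → g E E'
  Add: E' → ε
  Add: E' → f g
  Add: E' → g f

No remaining common prefixes — done.

Resulting grammar:
E → g E E'
E' → ε
E' → f g
E' → g f
E → f x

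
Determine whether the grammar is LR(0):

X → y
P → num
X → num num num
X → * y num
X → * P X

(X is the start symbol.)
Yes, the grammar is LR(0)

A grammar is LR(0) if no state in the canonical LR(0) collection has:
  - both a shift item (dot before a terminal) and a complete item (shift-reduce conflict), or
  - two or more complete items (reduce-reduce conflict; the accept item [X' → X .] counts as a complete item here).

Augment with X' → X and build the canonical LR(0) collection (I0 = CLOSURE({[X' → . X]}), then GOTO on every symbol after a dot until no new states appear). It has 12 states:
  I0: { [X → . * P X], [X → . * y num], [X → . num num num], [X → . y], [X' → . X] }  — shift
  I1: { [P → . num], [X → * . P X], [X → * . y num] }  — shift
  I2: { [X' → X .] }  — accept
  I3: { [X → num . num num] }  — shift
  I4: { [X → y .] }  — reduce
  I5: { [X → num num . num] }  — shift
  I6: { [X → num num num .] }  — reduce
  I7: { [X → * P . X], [X → . * P X], [X → . * y num], [X → . num num num], [X → . y] }  — shift
  I8: { [P → num .] }  — reduce
  I9: { [X → * y . num] }  — shift
  I10: { [X → * y num .] }  — reduce
  I11: { [X → * P X .] }  — reduce

Every state is either a pure shift/goto state or contains exactly one complete item and nothing to shift — no conflicts. The grammar is LR(0).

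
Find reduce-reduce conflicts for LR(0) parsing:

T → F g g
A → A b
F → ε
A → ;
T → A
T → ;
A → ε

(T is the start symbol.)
A reduce-reduce conflict occurs when an LR(0) state has two complete items [A → α .] and [B → β .] — both call for a reduction, and with no lookahead the parser cannot choose between them.

Augment with T' → T and build the canonical LR(0) collection (I0 = CLOSURE({[T' → . T]}), then GOTO on every symbol after a dot until no new states appear). It has 8 states:
  I0: { [A → . ;], [A → . A b], [A → .], [F → .], [T → . ;], [T → . A], [T → . F g g], [T' → . T] }  — shift, 2 reduces
  I1: { [A → ; .], [T → ; .] }  — 2 reduces
  I2: { [A → A . b], [T → A .] }  — shift, reduce
  I3: { [T → F . g g] }  — shift
  I4: { [T' → T .] }  — accept
  I5: { [T → F g . g] }  — shift
  I6: { [T → F g g .] }  — reduce
  I7: { [A → A b .] }  — reduce

I0 contains complete items [A → .], [F → .] — reduce-reduce conflict.
I1 contains complete items [A → ; .], [T → ; .] — reduce-reduce conflict.

Answer: Yes — I0: [A → .] vs [F → .]; I1: [A → ; .] vs [T → ; .]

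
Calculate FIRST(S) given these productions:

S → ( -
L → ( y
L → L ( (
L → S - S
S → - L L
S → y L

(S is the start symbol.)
From S → ( -:
  - '(' is a terminal: add '(' and stop
From S → - L L:
  - '-' is a terminal: add '-' and stop
From S → y L:
  - y is a terminal: add 'y' and stop

Collecting: FIRST(S) = { '(', '-', 'y' }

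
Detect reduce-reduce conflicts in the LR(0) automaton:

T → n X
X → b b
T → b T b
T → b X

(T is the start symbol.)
No reduce-reduce conflicts

A reduce-reduce conflict occurs when an LR(0) state has two complete items [A → α .] and [B → β .] — both call for a reduction, and with no lookahead the parser cannot choose between them.

Augment with T' → T and build the canonical LR(0) collection (I0 = CLOSURE({[T' → . T]}), then GOTO on every symbol after a dot until no new states appear). It has 12 states:
  I0: { [T → . b T b], [T → . b X], [T → . n X], [T' → . T] }  — shift
  I1: { [T' → T .] }  — accept
  I2: { [T → . b T b], [T → . b X], [T → . n X], [T → b . T b], [T → b . X], [X → . b b] }  — shift
  I3: { [T → n . X], [X → . b b] }  — shift
  I4: { [T → n X .] }  — reduce
  I5: { [X → b . b] }  — shift
  I6: { [X → b b .] }  — reduce
  I7: { [T → b T . b] }  — shift
  I8: { [T → b X .] }  — reduce
  I9: { [T → . b T b], [T → . b X], [T → . n X], [T → b . T b], [T → b . X], [X → . b b], [X → b . b] }  — shift
  I10: { [T → . b T b], [T → . b X], [T → . n X], [T → b . T b], [T → b . X], [X → . b b], [X → b . b], [X → b b .] }  — shift, reduce
  I11: { [T → b T b .] }  — reduce

No state contains more than one complete item.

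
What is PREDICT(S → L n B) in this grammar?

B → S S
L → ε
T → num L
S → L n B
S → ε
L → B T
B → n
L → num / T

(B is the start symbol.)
PREDICT(S → L n B) = (FIRST(RHS) \ {ε}) ∪ (FOLLOW(S) if ε ∈ FIRST(RHS), i.e. RHS ⇒* ε)
FIRST(L) = { 'n', 'num', ε }
FIRST(L n B) = { 'n', 'num' }
ε ∉ FIRST(L n B), so FOLLOW(S) is not added.
PREDICT(S → L n B) = { 'n', 'num' }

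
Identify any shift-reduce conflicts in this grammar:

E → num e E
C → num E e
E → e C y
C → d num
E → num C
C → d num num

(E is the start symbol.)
Augment with E' → E and build the canonical LR(0) collection (I0 = CLOSURE({[E' → . E]}), then GOTO on every symbol after a dot until no new states appear). It has 15 states:
  I0: { [E → . e C y], [E → . num C], [E → . num e E], [E' → . E] }  — shift
  I1: { [E' → E .] }  — accept
  I2: { [C → . d num num], [C → . d num], [C → . num E e], [E → e . C y] }  — shift
  I3: { [C → . d num num], [C → . d num], [C → . num E e], [E → num . C], [E → num . e E] }  — shift
  I4: { [E → num C .] }  — reduce
  I5: { [C → d . num num], [C → d . num] }  — shift
  I6: { [E → . e C y], [E → . num C], [E → . num e E], [E → num e . E] }  — shift
  I7: { [C → num . E e], [E → . e C y], [E → . num C], [E → . num e E] }  — shift
  I8: { [C → num E . e] }  — shift
  I9: { [C → num E e .] }  — reduce
  I10: { [E → num e E .] }  — reduce
  I11: { [C → d num . num], [C → d num .] }  — shift, reduce
  I12: { [C → d num num .] }  — reduce
  I13: { [E → e C . y] }  — shift
  I14: { [E → e C y .] }  — reduce

I11 contains reduce item [C → d num .] and shift item [C → d num . num] — shift-reduce conflict.

Answer: Yes — I11: [C → d num .] vs [C → d num . num]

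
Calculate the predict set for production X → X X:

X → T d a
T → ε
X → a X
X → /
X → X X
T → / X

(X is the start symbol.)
PREDICT(X → X X) = (FIRST(RHS) \ {ε}) ∪ (FOLLOW(X) if ε ∈ FIRST(RHS), i.e. RHS ⇒* ε)
FIRST(X) = { '/', 'a', 'd' }
FIRST(X X) = { '/', 'a', 'd' }
ε ∉ FIRST(X X), so FOLLOW(X) is not added.
PREDICT(X → X X) = { '/', 'a', 'd' }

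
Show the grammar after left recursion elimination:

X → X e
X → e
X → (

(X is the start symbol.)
X is directly left-recursive. The standard transformation for
  A → A α₁ | ... | A α_m | β₁ | ... | β_n
is
  A  → β₁ A' | ... | β_n A'
  A' → α₁ A' | ... | α_m A' | ε

X → e becomes X → e X'
X → ( becomes X → ( X'
X → X e becomes X' → e X'
Add X' → ε

Resulting grammar:
X → e X'
X → ( X'
X' → e X'
X' → ε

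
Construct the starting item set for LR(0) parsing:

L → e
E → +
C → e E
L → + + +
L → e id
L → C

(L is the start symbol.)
{ [C → . e E], [L → . + + +], [L → . C], [L → . e id], [L → . e], [L' → . L] }

First, augment the grammar with L' → L
I₀ = CLOSURE({ [L' → . L] }):
  [L' → . L] has the dot before L: add [L → . e], [L → . + + +], [L → . e id], [L → . C]
  [L → . C] has the dot before C: add [C → . e E]
No further items can be added.

I₀ = { [C → . e E], [L → . + + +], [L → . C], [L → . e id], [L → . e], [L' → . L] }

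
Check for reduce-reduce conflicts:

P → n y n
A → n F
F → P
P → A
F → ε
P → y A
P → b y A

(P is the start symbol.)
A reduce-reduce conflict occurs when an LR(0) state has two complete items [A → α .] and [B → β .] — both call for a reduction, and with no lookahead the parser cannot choose between them.

Augment with P' → P and build the canonical LR(0) collection (I0 = CLOSURE({[P' → . P]}), then GOTO on every symbol after a dot until no new states appear). It has 14 states:
  I0: { [A → . n F], [P → . A], [P → . b y A], [P → . n y n], [P → . y A], [P' → . P] }  — shift
  I1: { [P → A .] }  — reduce
  I2: { [P' → P .] }  — accept
  I3: { [P → b . y A] }  — shift
  I4: { [A → . n F], [A → n . F], [F → . P], [F → .], [P → . A], [P → . b y A], [P → . n y n], [P → . y A], [P → n . y n] }  — shift, reduce
  I5: { [A → . n F], [P → y . A] }  — shift
  I6: { [P → y A .] }  — reduce
  I7: { [A → . n F], [A → n . F], [F → . P], [F → .], [P → . A], [P → . b y A], [P → . n y n], [P → . y A] }  — shift, reduce
  I8: { [A → n F .] }  — reduce
  I9: { [F → P .] }  — reduce
  I10: { [A → . n F], [P → n y . n], [P → y . A] }  — shift
  I11: { [A → . n F], [A → n . F], [F → . P], [F → .], [P → . A], [P → . b y A], [P → . n y n], [P → . y A], [P → n y n .] }  — shift, 2 reduces
  I12: { [A → . n F], [P → b y . A] }  — shift
  I13: { [P → b y A .] }  — reduce

I11 contains complete items [F → .], [P → n y n .] — reduce-reduce conflict.

Answer: Yes — I11: [F → .] vs [P → n y n .]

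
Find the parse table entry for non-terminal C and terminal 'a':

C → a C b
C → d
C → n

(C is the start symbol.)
To find M[C, 'a'], we find productions for C where 'a' is in the predict set (PREDICT(N → α) = (FIRST(α) \ {ε}) ∪ (FOLLOW(N) if α ⇒* ε)).

C → a C b: PREDICT = { 'a' }
  'a' is in predict set, so this production goes in M[C, 'a']
C → d: PREDICT = { 'd' }
C → n: PREDICT = { 'n' }

M[C, 'a'] = C → a C b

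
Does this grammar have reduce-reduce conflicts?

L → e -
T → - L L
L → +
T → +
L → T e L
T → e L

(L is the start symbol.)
Yes — I1: [L → + .] vs [T → + .]

Augment with L' → L and build the canonical LR(0) collection (I0 = CLOSURE({[L' → . L]}), then GOTO on every symbol after a dot until no new states appear). It has 12 states:
  I0: { [L → . +], [L → . T e L], [L → . e -], [L' → . L], [T → . +], [T → . - L L], [T → . e L] }  — shift
  I1: { [L → + .], [T → + .] }  — 2 reduces
  I2: { [L → . +], [L → . T e L], [L → . e -], [T → - . L L], [T → . +], [T → . - L L], [T → . e L] }  — shift
  I3: { [L' → L .] }  — accept
  I4: { [L → T . e L] }  — shift
  I5: { [L → . +], [L → . T e L], [L → . e -], [L → e . -], [T → . +], [T → . - L L], [T → . e L], [T → e . L] }  — shift
  I6: { [L → . +], [L → . T e L], [L → . e -], [L → e - .], [T → - . L L], [T → . +], [T → . - L L], [T → . e L] }  — shift, reduce
  I7: { [T → e L .] }  — reduce
  I8: { [L → . +], [L → . T e L], [L → . e -], [T → - L . L], [T → . +], [T → . - L L], [T → . e L] }  — shift
  I9: { [T → - L L .] }  — reduce
  I10: { [L → . +], [L → . T e L], [L → . e -], [L → T e . L], [T → . +], [T → . - L L], [T → . e L] }  — shift
  I11: { [L → T e L .] }  — reduce

I1 contains complete items [L → + .], [T → + .] — reduce-reduce conflict.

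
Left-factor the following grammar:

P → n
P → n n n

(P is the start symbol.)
Left-factoring transforms A → αβ₁ | αβ₂ into A → αA' and A' → β₁ | β₂
(α is the longest common prefix among the alternatives). Repeat until
no nonterminal has two alternatives with a common prefix.

Round 1: P has alternatives sharing prefix 'n'. Introduce P': P → n P'
  Add: P' → ε
  Add: P' → n n

No remaining common prefixes — done.

Resulting grammar:
P → n P'
P' → ε
P' → n n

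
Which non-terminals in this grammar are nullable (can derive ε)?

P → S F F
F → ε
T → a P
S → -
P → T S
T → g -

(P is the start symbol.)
ε-productions: F → ε
So F is immediately nullable.
No further non-terminal can be added: every production for the remaining non-terminals contains a terminal or a non-nullable non-terminal.
Nullable = { 'F' }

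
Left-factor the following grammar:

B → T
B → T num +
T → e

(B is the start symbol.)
B → T B'
B' → ε
B' → num +
T → e

Left-factoring transforms A → αβ₁ | αβ₂ into A → αA' and A' → β₁ | β₂
(α is the longest common prefix among the alternatives). Repeat until
no nonterminal has two alternatives with a common prefix.

Round 1: B has alternatives sharing prefix 'T'. Introduce B': B → T B'
  Add: B' → ε
  Add: B' → num +

No remaining common prefixes — done.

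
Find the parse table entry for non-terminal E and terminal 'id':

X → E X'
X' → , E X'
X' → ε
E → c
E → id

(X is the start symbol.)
E → id

To find M[E, 'id'], we find productions for E where 'id' is in the predict set (PREDICT(N → α) = (FIRST(α) \ {ε}) ∪ (FOLLOW(N) if α ⇒* ε)).

E → c: PREDICT = { 'c' }
E → id: PREDICT = { 'id' }
  'id' is in predict set, so this production goes in M[E, 'id']

M[E, 'id'] = E → id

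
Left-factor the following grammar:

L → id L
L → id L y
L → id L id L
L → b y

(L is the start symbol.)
Left-factoring transforms A → αβ₁ | αβ₂ into A → αA' and A' → β₁ | β₂
(α is the longest common prefix among the alternatives). Repeat until
no nonterminal has two alternatives with a common prefix.

Round 1: L has alternatives sharing prefix 'id L'. Introduce L': L → id L L'
  Add: L' → ε
  Add: L' → y
  Add: L' → id L

No remaining common prefixes — done.

Resulting grammar:
L → id L L'
L' → ε
L' → y
L' → id L
L → b y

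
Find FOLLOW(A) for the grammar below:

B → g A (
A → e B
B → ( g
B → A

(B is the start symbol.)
{ $, '(' }

To compute FOLLOW(A), find every occurrence of A on a right-hand side N → α A β: add FIRST(β) \ {ε}, and if β is empty or nullable also add FOLLOW(N). Iterate to a fixed point.

In B → g A (: A is followed by '(', add FIRST('(') \ {ε} = { '(' }
In B → A: A is at the end, add FOLLOW(B)

The FOLLOW sets referred to above (computed the same way, to a fixed point):
  FOLLOW(B) = { $, '(' }

Taking the union: FOLLOW(A) = { $, '(' }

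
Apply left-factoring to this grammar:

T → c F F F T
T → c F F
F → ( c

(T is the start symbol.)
Left-factoring transforms A → αβ₁ | αβ₂ into A → αA' and A' → β₁ | β₂
(α is the longest common prefix among the alternatives). Repeat until
no nonterminal has two alternatives with a common prefix.

Round 1: T has alternatives sharing prefix 'c F F'. Introduce T': T → c F F T'
  Add: T' → F T
  Add: T' → ε

No remaining common prefixes — done.

Resulting grammar:
T → c F F T'
T' → F T
T' → ε
F → ( c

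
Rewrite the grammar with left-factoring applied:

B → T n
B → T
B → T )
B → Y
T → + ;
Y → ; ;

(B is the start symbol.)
B → T B'
B' → n
B' → ε
B' → )
B → Y
T → + ;
Y → ; ;

Left-factoring transforms A → αβ₁ | αβ₂ into A → αA' and A' → β₁ | β₂
(α is the longest common prefix among the alternatives). Repeat until
no nonterminal has two alternatives with a common prefix.

Round 1: B has alternatives sharing prefix 'T'. Introduce B': B → T B'
  Add: B' → n
  Add: B' → ε
  Add: B' → )

No remaining common prefixes — done.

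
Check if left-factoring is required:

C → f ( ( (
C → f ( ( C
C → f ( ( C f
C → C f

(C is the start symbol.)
Yes, C has productions with common prefix 'f ( ('

Left-factoring is needed when two productions for the same non-terminal
share a common prefix on the right-hand side.

Productions for C:
  C → f ( ( (
  C → f ( ( C
  C → f ( ( C f
  C → C f

Found common prefix 'f ( (' in productions for C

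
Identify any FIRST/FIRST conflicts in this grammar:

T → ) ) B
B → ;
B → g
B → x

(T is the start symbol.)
No FIRST/FIRST conflicts.

A FIRST/FIRST conflict occurs when two productions N → α and N → β for the same non-terminal have FIRST(α) ∩ FIRST(β) ≠ ∅ (with ε ∈ FIRST of a nullable right-hand side, so two nullable alternatives also conflict).

Productions for B:
  B → ;: FIRST = { ';' }
  B → g: FIRST = { 'g' }
  B → x: FIRST = { 'x' }
T has only one production, so no FIRST/FIRST conflict is possible there.

All alternatives of each non-terminal have pairwise disjoint FIRST sets.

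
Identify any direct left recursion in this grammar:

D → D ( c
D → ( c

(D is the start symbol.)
Yes, D is left-recursive

Direct left recursion occurs when N → N α for some non-terminal N (the right-hand side begins with the left-hand side itself).

D → D ( c: LEFT RECURSIVE (starts with D)
D → ( c: starts with '('

The grammar has direct left recursion on: D.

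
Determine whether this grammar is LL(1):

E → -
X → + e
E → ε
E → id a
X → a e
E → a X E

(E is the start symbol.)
A grammar is LL(1) if for each non-terminal N with multiple productions, the predict sets of those productions are pairwise disjoint, where PREDICT(N → α) = (FIRST(α) \ {ε}) ∪ (FOLLOW(N) if α ⇒* ε).

Relevant sets:
  FOLLOW(E) = { $ }

For E:
  PREDICT(E → '-') = { '-' }
  PREDICT(E → ε) = { $ }
  PREDICT(E → id a) = { 'id' }
  PREDICT(E → a X E) = { 'a' }
For X:
  PREDICT(X → '+' e) = { '+' }
  PREDICT(X → a e) = { 'a' }

All predict sets are disjoint. The grammar IS LL(1).

Answer: Yes, the grammar is LL(1).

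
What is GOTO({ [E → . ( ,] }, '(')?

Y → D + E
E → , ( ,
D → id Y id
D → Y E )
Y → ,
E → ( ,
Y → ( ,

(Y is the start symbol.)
GOTO(I, '(') = CLOSURE({ [A → αX.β] : [A → α.Xβ] ∈ I, X = '(' })

Items with dot before '(', with the dot advanced:
  [E → . ( ,] → [E → ( . ,]
Closure adds nothing (no advanced item has the dot before a non-terminal).

GOTO = { [E → ( . ,] }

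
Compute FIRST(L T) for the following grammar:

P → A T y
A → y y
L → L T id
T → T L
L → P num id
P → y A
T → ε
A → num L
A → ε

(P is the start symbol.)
FIRST sets of the non-terminals involved (from the grammar, by fixed-point iteration):
  FIRST(L) = { 'num', 'y' }

To compute FIRST(L T), process the symbols left to right:
Symbol L is a non-terminal. Add FIRST(L) \ {ε} = { 'num', 'y' }
L is not nullable (ε ∉ FIRST(L)), so stop here.
FIRST(L T) = { 'num', 'y' }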